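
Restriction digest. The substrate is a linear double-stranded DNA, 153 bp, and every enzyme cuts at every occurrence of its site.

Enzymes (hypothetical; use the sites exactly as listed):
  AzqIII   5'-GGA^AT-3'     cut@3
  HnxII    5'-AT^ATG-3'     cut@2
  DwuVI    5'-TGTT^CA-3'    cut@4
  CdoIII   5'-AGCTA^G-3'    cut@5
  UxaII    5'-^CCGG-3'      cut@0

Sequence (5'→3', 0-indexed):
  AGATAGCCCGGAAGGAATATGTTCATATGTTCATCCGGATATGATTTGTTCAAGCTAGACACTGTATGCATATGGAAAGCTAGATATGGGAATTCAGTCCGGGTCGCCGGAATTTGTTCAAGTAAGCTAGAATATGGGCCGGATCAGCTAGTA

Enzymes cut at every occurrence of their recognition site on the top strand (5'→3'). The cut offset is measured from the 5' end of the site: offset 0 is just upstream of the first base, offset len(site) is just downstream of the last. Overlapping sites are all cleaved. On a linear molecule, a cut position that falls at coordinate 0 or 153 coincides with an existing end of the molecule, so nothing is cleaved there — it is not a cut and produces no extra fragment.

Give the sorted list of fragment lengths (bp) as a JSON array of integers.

Scan for sites:
  AzqIII GGAAT/3: at [13, 88, 108] ⇒ [16, 91, 111]
  HnxII ATATG/2: at [16, 24, 38, 69, 83, 131] ⇒ [18, 26, 40, 71, 85, 133]
  DwuVI TGTTCA/4: at [19, 27, 46, 114] ⇒ [23, 31, 50, 118]
  CdoIII AGCTAG/5: at [52, 77, 124, 145] ⇒ [57, 82, 129, 150]
  UxaII CCGG/0: at [7, 34, 98, 106, 138] ⇒ [7, 34, 98, 106, 138]

Pooled cuts: [7, 16, 18, 23, 26, 31, 34, 40, 50, 57, 71, 82, 85, 91, 98, 106, 111, 118, 129, 133, 138, 150]

Fragment lengths:
  [0,7): 7 bp
  [7,16): 9 bp
  [16,18): 2 bp
  [18,23): 5 bp
  [23,26): 3 bp
  [26,31): 5 bp
  [31,34): 3 bp
  [34,40): 6 bp
  [40,50): 10 bp
  [50,57): 7 bp
  [57,71): 14 bp
  [71,82): 11 bp
  [82,85): 3 bp
  [85,91): 6 bp
  [91,98): 7 bp
  [98,106): 8 bp
  [106,111): 5 bp
  [111,118): 7 bp
  [118,129): 11 bp
  [129,133): 4 bp
  [133,138): 5 bp
  [138,150): 12 bp
  [150,153): 3 bp

[2,3,3,3,3,4,5,5,5,5,6,6,7,7,7,7,8,9,10,11,11,12,14]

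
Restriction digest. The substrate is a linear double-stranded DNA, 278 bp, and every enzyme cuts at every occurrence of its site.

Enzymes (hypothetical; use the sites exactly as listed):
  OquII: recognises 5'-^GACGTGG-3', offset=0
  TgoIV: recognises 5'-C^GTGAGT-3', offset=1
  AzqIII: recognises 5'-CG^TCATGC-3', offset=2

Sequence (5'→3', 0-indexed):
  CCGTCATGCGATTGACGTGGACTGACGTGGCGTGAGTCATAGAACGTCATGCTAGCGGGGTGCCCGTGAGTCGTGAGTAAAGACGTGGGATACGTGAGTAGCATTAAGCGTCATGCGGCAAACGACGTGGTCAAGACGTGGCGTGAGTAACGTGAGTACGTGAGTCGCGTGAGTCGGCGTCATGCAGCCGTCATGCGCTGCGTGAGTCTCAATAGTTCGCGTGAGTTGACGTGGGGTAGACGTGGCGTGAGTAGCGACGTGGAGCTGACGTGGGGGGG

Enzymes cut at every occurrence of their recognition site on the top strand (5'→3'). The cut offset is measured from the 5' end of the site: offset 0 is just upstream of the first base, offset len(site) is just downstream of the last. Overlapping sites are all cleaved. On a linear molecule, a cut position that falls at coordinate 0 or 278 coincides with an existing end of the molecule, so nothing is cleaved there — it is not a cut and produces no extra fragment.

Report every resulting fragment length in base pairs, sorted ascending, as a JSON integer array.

Site scan:
  OquII (GACGTGG, off=0): starts [13, 23, 81, 123, 134, 227, 238, 255, 266] → cuts [13, 23, 81, 123, 134, 227, 238, 255, 266]
  TgoIV (CGTGAGT, off=1): starts [30, 64, 71, 92, 141, 150, 158, 167, 200, 219, 245] → cuts [31, 65, 72, 93, 142, 151, 159, 168, 201, 220, 246]
  AzqIII (CGTCATGC, off=2): starts [1, 44, 108, 177, 188] → cuts [3, 46, 110, 179, 190]

Pooled cuts: [3, 13, 23, 31, 46, 65, 72, 81, 93, 110, 123, 134, 142, 151, 159, 168, 179, 190, 201, 220, 227, 238, 246, 255, 266]

Fragments:
  [0,3): 3 bp
  [3,13): 10 bp
  [13,23): 10 bp
  [23,31): 8 bp
  [31,46): 15 bp
  [46,65): 19 bp
  [65,72): 7 bp
  [72,81): 9 bp
  [81,93): 12 bp
  [93,110): 17 bp
  [110,123): 13 bp
  [123,134): 11 bp
  [134,142): 8 bp
  [142,151): 9 bp
  [151,159): 8 bp
  [159,168): 9 bp
  [168,179): 11 bp
  [179,190): 11 bp
  [190,201): 11 bp
  [201,220): 19 bp
  [220,227): 7 bp
  [227,238): 11 bp
  [238,246): 8 bp
  [246,255): 9 bp
  [255,266): 11 bp
  [266,278): 12 bp

[3,7,7,8,8,8,8,9,9,9,9,10,10,11,11,11,11,11,11,12,12,13,15,17,19,19]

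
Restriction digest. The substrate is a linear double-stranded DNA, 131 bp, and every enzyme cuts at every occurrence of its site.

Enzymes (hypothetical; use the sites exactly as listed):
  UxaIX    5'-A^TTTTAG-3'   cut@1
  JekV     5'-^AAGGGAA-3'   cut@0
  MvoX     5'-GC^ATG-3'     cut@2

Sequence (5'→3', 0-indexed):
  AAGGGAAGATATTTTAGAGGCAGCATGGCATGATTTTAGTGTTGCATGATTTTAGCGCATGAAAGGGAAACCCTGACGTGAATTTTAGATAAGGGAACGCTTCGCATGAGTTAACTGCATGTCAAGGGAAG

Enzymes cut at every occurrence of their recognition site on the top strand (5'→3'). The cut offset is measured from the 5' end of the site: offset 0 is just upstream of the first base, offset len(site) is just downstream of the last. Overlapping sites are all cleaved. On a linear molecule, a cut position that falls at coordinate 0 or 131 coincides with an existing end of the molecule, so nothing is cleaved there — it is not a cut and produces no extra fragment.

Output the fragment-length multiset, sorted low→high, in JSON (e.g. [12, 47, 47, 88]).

[4,4,4,5,5,8,8,9,11,12,13,13,15,20]

Site scan:
  UxaIX ATTTTAG/1: at [10, 32, 48, 81] ⇒ [11, 33, 49, 82]
  JekV AAGGGAA/0: at [0, 62, 90, 123] ⇒ [62, 90, 123] (position 0 is a terminus of the linear molecule — no cut)
  MvoX GCATG/2: at [22, 27, 43, 56, 103, 116] ⇒ [24, 29, 45, 58, 105, 118]

Pooled cuts: [11, 24, 29, 33, 45, 49, 58, 62, 82, 90, 105, 118, 123]

Fragment lengths:
  [0,11): 11 bp
  [11,24): 13 bp
  [24,29): 5 bp
  [29,33): 4 bp
  [33,45): 12 bp
  [45,49): 4 bp
  [49,58): 9 bp
  [58,62): 4 bp
  [62,82): 20 bp
  [82,90): 8 bp
  [90,105): 15 bp
  [105,118): 13 bp
  [118,123): 5 bp
  [123,131): 8 bp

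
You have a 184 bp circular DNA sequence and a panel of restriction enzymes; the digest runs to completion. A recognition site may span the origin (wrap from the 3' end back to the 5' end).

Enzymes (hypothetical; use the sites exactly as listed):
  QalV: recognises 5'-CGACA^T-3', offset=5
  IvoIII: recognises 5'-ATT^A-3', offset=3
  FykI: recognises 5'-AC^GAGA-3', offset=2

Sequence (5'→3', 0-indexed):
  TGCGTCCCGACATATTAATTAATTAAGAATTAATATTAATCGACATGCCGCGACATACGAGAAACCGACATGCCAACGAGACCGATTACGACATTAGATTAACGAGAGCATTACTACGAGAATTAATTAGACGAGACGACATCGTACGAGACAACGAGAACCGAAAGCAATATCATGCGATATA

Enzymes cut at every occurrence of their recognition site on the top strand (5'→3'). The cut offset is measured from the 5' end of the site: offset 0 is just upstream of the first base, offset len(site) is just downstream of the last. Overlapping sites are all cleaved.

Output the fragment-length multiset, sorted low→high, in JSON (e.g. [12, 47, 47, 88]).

Scan for sites:
  QalV (CGACAT, off=5): starts [7, 40, 50, 65, 88, 136] → cuts [12, 45, 55, 70, 93, 141]
  IvoIII (ATTA, off=3): starts [13, 17, 21, 28, 34, 84, 92, 97, 109, 121, 125] → cuts [16, 20, 24, 31, 37, 87, 95, 100, 112, 124, 128]
  FykI (ACGAGA, off=2): starts [56, 75, 101, 115, 130, 145, 153] → cuts [58, 77, 103, 117, 132, 147, 155]

All cut coordinates (distinct, sorted): [12, 16, 20, 24, 31, 37, 45, 55, 58, 70, 77, 87, 93, 95, 100, 103, 112, 117, 124, 128, 132, 141, 147, 155]

Fragment lengths:
  12→16: 4 bp
  16→20: 4 bp
  20→24: 4 bp
  24→31: 7 bp
  31→37: 6 bp
  37→45: 8 bp
  45→55: 10 bp
  55→58: 3 bp
  58→70: 12 bp
  70→77: 7 bp
  77→87: 10 bp
  87→93: 6 bp
  93→95: 2 bp
  95→100: 5 bp
  100→103: 3 bp
  103→112: 9 bp
  112→117: 5 bp
  117→124: 7 bp
  124→128: 4 bp
  128→132: 4 bp
  132→141: 9 bp
  141→147: 6 bp
  147→155: 8 bp
  155→12 (wrap): 184-155+12 = 41 bp

[2,3,3,4,4,4,4,4,5,5,6,6,6,7,7,7,8,8,9,9,10,10,12,41]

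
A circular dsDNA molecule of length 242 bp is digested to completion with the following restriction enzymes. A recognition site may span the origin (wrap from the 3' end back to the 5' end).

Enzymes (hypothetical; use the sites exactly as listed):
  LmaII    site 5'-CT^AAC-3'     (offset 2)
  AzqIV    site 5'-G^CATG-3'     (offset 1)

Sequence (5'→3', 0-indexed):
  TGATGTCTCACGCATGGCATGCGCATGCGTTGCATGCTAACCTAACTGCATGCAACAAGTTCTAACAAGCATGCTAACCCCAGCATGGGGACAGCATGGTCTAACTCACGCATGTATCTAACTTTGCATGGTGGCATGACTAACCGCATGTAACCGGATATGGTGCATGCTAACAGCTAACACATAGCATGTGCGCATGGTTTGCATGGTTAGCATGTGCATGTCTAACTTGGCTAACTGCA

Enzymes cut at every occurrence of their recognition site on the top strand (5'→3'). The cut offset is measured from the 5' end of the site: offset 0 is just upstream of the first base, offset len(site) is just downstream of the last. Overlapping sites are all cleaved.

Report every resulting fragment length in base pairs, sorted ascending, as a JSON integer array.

Per-enzyme occurrences:
  LmaII (CTAAC, off=2): starts [36, 41, 61, 73, 100, 117, 139, 169, 176, 224, 233] → cuts [38, 43, 63, 75, 102, 119, 141, 171, 178, 226, 235]
  AzqIV (GCATG, off=1): starts [11, 16, 22, 31, 47, 68, 82, 93, 109, 125, 133, 145, 164, 186, 194, 203, 212, 218, 239] → cuts [12, 17, 23, 32, 48, 69, 83, 94, 110, 126, 134, 146, 165, 187, 195, 204, 213, 219, 240]

Pooled cuts: [12, 17, 23, 32, 38, 43, 48, 63, 69, 75, 83, 94, 102, 110, 119, 126, 134, 141, 146, 165, 171, 178, 187, 195, 204, 213, 219, 226, 235, 240]

Fragment lengths:
  12→17: 5 bp
  17→23: 6 bp
  23→32: 9 bp
  32→38: 6 bp
  38→43: 5 bp
  43→48: 5 bp
  48→63: 15 bp
  63→69: 6 bp
  69→75: 6 bp
  75→83: 8 bp
  83→94: 11 bp
  94→102: 8 bp
  102→110: 8 bp
  110→119: 9 bp
  119→126: 7 bp
  126→134: 8 bp
  134→141: 7 bp
  141→146: 5 bp
  146→165: 19 bp
  165→171: 6 bp
  171→178: 7 bp
  178→187: 9 bp
  187→195: 8 bp
  195→204: 9 bp
  204→213: 9 bp
  213→219: 6 bp
  219→226: 7 bp
  226→235: 9 bp
  235→240: 5 bp
  240→12 (wrap): 242-240+12 = 14 bp

[5,5,5,5,5,6,6,6,6,6,6,7,7,7,7,8,8,8,8,8,9,9,9,9,9,9,11,14,15,19]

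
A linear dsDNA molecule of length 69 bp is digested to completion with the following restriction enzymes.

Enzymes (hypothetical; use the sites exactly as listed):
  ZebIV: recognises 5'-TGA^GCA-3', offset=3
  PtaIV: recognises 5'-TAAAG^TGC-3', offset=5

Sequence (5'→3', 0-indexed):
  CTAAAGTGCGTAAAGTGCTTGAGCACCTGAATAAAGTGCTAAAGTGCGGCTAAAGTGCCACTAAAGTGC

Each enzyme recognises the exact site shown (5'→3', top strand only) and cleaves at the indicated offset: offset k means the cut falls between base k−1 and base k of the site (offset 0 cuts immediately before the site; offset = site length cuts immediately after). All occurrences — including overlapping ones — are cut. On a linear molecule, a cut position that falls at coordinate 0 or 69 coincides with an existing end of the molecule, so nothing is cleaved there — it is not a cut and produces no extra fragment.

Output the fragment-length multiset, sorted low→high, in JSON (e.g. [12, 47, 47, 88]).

[3,6,7,8,9,11,11,14]

Per-enzyme occurrences:
  ZebIV (TGAGCA, off=3): starts [19] → cuts [22]
  PtaIV (TAAAGTGC, off=5): starts [1, 10, 31, 39, 50, 61] → cuts [6, 15, 36, 44, 55, 66]

All cut coordinates (distinct, sorted): [6, 15, 22, 36, 44, 55, 66]

Fragment lengths:
  [0,6): 6 bp
  [6,15): 9 bp
  [15,22): 7 bp
  [22,36): 14 bp
  [36,44): 8 bp
  [44,55): 11 bp
  [55,66): 11 bp
  [66,69): 3 bp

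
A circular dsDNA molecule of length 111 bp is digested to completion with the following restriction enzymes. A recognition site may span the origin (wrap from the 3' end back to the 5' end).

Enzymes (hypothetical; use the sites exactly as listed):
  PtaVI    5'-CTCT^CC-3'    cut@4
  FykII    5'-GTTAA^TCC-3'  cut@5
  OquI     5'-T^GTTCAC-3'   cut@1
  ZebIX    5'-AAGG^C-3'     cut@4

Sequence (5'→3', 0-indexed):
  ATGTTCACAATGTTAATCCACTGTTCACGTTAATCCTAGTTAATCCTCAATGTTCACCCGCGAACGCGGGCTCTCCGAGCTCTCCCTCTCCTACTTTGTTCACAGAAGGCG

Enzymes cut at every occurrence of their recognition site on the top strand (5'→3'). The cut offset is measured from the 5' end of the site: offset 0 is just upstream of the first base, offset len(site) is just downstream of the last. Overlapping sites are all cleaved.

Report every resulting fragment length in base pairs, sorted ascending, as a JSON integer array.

[4,6,6,8,8,9,10,11,12,14,23]

Per-enzyme occurrences:
  PtaVI CTCTCC/4: at [70, 79, 85] ⇒ [74, 83, 89]
  FykII GTTAATCC/5: at [11, 28, 38] ⇒ [16, 33, 43]
  OquI TGTTCAC/1: at [1, 21, 50, 96] ⇒ [2, 22, 51, 97]
  ZebIX AAGGC/4: at [105] ⇒ [109]

All cut coordinates (distinct, sorted): [2, 16, 22, 33, 43, 51, 74, 83, 89, 97, 109]

Fragment lengths:
  2→16: 14 bp
  16→22: 6 bp
  22→33: 11 bp
  33→43: 10 bp
  43→51: 8 bp
  51→74: 23 bp
  74→83: 9 bp
  83→89: 6 bp
  89→97: 8 bp
  97→109: 12 bp
  109→2 (wrap): 111-109+2 = 4 bp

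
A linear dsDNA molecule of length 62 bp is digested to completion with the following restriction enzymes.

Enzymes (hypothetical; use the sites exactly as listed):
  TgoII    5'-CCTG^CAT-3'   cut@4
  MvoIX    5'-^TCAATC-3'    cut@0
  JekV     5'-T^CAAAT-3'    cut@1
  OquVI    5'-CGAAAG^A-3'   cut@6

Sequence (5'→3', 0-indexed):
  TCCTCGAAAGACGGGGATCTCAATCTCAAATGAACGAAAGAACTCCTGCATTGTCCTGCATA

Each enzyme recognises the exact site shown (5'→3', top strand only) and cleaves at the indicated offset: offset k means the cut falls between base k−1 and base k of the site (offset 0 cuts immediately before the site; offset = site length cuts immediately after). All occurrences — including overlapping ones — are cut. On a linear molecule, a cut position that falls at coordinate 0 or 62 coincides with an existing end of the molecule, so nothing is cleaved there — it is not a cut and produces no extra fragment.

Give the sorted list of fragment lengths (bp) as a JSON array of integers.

[4,7,8,9,10,10,14]

Site scan:
  TgoII CCTGCAT/4: at [44, 54] ⇒ [48, 58]
  MvoIX TCAATC/0: at [19] ⇒ [19]
  JekV TCAAAT/1: at [25] ⇒ [26]
  OquVI CGAAAGA/6: at [4, 34] ⇒ [10, 40]

Pooled cuts: [10, 19, 26, 40, 48, 58]

Fragments:
  [0,10): 10 bp
  [10,19): 9 bp
  [19,26): 7 bp
  [26,40): 14 bp
  [40,48): 8 bp
  [48,58): 10 bp
  [58,62): 4 bp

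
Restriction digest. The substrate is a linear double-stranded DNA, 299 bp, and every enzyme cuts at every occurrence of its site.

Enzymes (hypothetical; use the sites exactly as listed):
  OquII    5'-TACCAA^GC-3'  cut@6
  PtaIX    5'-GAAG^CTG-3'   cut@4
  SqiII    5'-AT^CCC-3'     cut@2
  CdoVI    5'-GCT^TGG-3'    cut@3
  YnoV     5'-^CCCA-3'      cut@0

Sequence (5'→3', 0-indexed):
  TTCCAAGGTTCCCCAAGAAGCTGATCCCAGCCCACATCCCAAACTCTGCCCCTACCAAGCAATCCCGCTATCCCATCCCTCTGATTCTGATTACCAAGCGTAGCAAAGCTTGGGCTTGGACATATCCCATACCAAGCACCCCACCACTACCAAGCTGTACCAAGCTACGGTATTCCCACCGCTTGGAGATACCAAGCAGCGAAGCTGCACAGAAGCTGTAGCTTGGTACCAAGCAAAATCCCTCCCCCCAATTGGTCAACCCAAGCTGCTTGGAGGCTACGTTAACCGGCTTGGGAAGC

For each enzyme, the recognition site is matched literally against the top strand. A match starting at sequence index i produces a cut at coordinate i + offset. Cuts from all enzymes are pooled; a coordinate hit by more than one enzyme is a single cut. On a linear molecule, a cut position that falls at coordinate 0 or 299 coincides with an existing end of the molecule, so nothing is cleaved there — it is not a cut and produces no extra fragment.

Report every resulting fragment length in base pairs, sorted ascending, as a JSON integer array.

[4,5,5,5,5,6,7,7,7,8,8,8,9,9,9,9,9,10,10,11,11,11,11,12,13,13,14,21,21,21]

Site scan:
  OquII TACCAAGC/6: at [52, 91, 129, 147, 157, 189, 226] ⇒ [58, 97, 135, 153, 163, 195, 232]
  PtaIX GAAGCTG/4: at [16, 200, 211] ⇒ [20, 204, 215]
  SqiII ATCCC/2: at [23, 35, 61, 69, 74, 123, 237] ⇒ [25, 37, 63, 71, 76, 125, 239]
  CdoVI GCTTGG/3: at [107, 113, 180, 220, 267, 288] ⇒ [110, 116, 183, 223, 270, 291]
  YnoV CCCA/0: at [11, 25, 30, 37, 71, 125, 139, 174, 246, 259] ⇒ [11, 25, 30, 37, 71, 125, 139, 174, 246, 259]

All cut coordinates (distinct, sorted): [11, 20, 25, 30, 37, 58, 63, 71, 76, 97, 110, 116, 125, 135, 139, 153, 163, 174, 183, 195, 204, 215, 223, 232, 239, 246, 259, 270, 291]

Fragments:
  [0,11): 11 bp
  [11,20): 9 bp
  [20,25): 5 bp
  [25,30): 5 bp
  [30,37): 7 bp
  [37,58): 21 bp
  [58,63): 5 bp
  [63,71): 8 bp
  [71,76): 5 bp
  [76,97): 21 bp
  [97,110): 13 bp
  [110,116): 6 bp
  [116,125): 9 bp
  [125,135): 10 bp
  [135,139): 4 bp
  [139,153): 14 bp
  [153,163): 10 bp
  [163,174): 11 bp
  [174,183): 9 bp
  [183,195): 12 bp
  [195,204): 9 bp
  [204,215): 11 bp
  [215,223): 8 bp
  [223,232): 9 bp
  [232,239): 7 bp
  [239,246): 7 bp
  [246,259): 13 bp
  [259,270): 11 bp
  [270,291): 21 bp
  [291,299): 8 bp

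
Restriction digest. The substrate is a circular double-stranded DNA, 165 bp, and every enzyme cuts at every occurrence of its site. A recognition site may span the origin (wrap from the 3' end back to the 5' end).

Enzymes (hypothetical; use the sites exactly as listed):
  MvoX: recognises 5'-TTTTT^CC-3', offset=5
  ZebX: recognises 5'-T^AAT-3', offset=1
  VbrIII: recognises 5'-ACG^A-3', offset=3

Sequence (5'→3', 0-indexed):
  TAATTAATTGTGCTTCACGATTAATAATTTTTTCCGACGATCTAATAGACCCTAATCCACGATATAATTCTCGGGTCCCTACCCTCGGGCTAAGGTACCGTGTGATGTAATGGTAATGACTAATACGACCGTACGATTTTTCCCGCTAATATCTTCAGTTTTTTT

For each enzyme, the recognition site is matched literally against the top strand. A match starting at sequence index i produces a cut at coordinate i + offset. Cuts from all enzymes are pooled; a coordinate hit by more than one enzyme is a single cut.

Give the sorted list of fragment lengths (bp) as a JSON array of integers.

Per-enzyme occurrences:
  MvoX TTTTTCC/5: at [28, 136] ⇒ [33, 141]
  ZebX TAAT/1: at [0, 4, 21, 24, 42, 52, 64, 107, 113, 120, 146] ⇒ [1, 5, 22, 25, 43, 53, 65, 108, 114, 121, 147]
  VbrIII ACGA/3: at [16, 36, 58, 124, 132] ⇒ [19, 39, 61, 127, 135]

All cut coordinates (distinct, sorted): [1, 5, 19, 22, 25, 33, 39, 43, 53, 61, 65, 108, 114, 121, 127, 135, 141, 147]

Fragments:
  1→5: 4 bp
  5→19: 14 bp
  19→22: 3 bp
  22→25: 3 bp
  25→33: 8 bp
  33→39: 6 bp
  39→43: 4 bp
  43→53: 10 bp
  53→61: 8 bp
  61→65: 4 bp
  65→108: 43 bp
  108→114: 6 bp
  114→121: 7 bp
  121→127: 6 bp
  127→135: 8 bp
  135→141: 6 bp
  141→147: 6 bp
  147→1 (wrap): 165-147+1 = 19 bp

[3,3,4,4,4,6,6,6,6,6,7,8,8,8,10,14,19,43]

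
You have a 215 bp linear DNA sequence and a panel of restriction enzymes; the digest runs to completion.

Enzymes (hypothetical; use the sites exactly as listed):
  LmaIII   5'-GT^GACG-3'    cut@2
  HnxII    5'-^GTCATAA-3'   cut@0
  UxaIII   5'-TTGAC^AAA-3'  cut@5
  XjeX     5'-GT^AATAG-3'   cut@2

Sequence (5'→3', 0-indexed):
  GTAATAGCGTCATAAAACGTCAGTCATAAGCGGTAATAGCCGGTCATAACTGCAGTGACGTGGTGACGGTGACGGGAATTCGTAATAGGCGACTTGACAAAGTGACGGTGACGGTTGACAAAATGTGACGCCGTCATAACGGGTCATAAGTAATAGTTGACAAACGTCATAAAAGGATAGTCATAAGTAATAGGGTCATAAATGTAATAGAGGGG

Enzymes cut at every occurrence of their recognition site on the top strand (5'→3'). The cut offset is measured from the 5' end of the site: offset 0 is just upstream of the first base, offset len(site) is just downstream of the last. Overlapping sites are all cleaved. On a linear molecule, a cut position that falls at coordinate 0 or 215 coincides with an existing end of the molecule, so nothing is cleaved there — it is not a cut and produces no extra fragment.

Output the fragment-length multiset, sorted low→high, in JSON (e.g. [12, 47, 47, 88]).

[2,4,5,6,6,6,6,6,7,8,8,9,9,10,10,10,10,11,12,13,14,14,14,15]

Site scan:
  LmaIII GTGACG/2: at [54, 62, 68, 101, 107, 124] ⇒ [56, 64, 70, 103, 109, 126]
  HnxII GTCATAA/0: at [8, 22, 42, 132, 142, 165, 179, 194] ⇒ [8, 22, 42, 132, 142, 165, 179, 194]
  UxaIII TTGACAAA/5: at [93, 114, 156] ⇒ [98, 119, 161]
  XjeX GTAATAG/2: at [0, 32, 81, 149, 186, 203] ⇒ [2, 34, 83, 151, 188, 205]

All cut coordinates (distinct, sorted): [2, 8, 22, 34, 42, 56, 64, 70, 83, 98, 103, 109, 119, 126, 132, 142, 151, 161, 165, 179, 188, 194, 205]

Fragment lengths:
  [0,2): 2 bp
  [2,8): 6 bp
  [8,22): 14 bp
  [22,34): 12 bp
  [34,42): 8 bp
  [42,56): 14 bp
  [56,64): 8 bp
  [64,70): 6 bp
  [70,83): 13 bp
  [83,98): 15 bp
  [98,103): 5 bp
  [103,109): 6 bp
  [109,119): 10 bp
  [119,126): 7 bp
  [126,132): 6 bp
  [132,142): 10 bp
  [142,151): 9 bp
  [151,161): 10 bp
  [161,165): 4 bp
  [165,179): 14 bp
  [179,188): 9 bp
  [188,194): 6 bp
  [194,205): 11 bp
  [205,215): 10 bp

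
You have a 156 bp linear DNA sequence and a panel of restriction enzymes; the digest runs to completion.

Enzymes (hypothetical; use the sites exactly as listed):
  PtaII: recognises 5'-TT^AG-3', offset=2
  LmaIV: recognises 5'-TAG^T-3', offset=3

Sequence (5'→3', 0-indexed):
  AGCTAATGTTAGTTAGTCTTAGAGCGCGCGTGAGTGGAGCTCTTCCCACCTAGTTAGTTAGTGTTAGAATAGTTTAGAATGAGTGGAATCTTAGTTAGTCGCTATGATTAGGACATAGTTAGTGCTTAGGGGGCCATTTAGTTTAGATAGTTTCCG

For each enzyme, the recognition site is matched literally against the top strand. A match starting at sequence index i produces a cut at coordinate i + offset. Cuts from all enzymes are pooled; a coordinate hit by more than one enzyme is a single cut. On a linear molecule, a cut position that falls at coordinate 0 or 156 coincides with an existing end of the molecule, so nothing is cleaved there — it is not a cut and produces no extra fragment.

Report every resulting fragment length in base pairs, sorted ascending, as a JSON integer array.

Site scan:
  PtaII TTAG/2: at [8, 12, 18, 53, 57, 63, 73, 90, 94, 107, 118, 125, 137, 142] ⇒ [10, 14, 20, 55, 59, 65, 75, 92, 96, 109, 120, 127, 139, 144]
  LmaIV TAGT/3: at [9, 13, 50, 54, 58, 69, 91, 95, 115, 119, 138, 147] ⇒ [12, 16, 53, 57, 61, 72, 94, 98, 118, 122, 141, 150]

All cut coordinates (distinct, sorted): [10, 12, 14, 16, 20, 53, 55, 57, 59, 61, 65, 72, 75, 92, 94, 96, 98, 109, 118, 120, 122, 127, 139, 141, 144, 150]

Fragment lengths:
  [0,10): 10 bp
  [10,12): 2 bp
  [12,14): 2 bp
  [14,16): 2 bp
  [16,20): 4 bp
  [20,53): 33 bp
  [53,55): 2 bp
  [55,57): 2 bp
  [57,59): 2 bp
  [59,61): 2 bp
  [61,65): 4 bp
  [65,72): 7 bp
  [72,75): 3 bp
  [75,92): 17 bp
  [92,94): 2 bp
  [94,96): 2 bp
  [96,98): 2 bp
  [98,109): 11 bp
  [109,118): 9 bp
  [118,120): 2 bp
  [120,122): 2 bp
  [122,127): 5 bp
  [127,139): 12 bp
  [139,141): 2 bp
  [141,144): 3 bp
  [144,150): 6 bp
  [150,156): 6 bp

[2,2,2,2,2,2,2,2,2,2,2,2,2,3,3,4,4,5,6,6,7,9,10,11,12,17,33]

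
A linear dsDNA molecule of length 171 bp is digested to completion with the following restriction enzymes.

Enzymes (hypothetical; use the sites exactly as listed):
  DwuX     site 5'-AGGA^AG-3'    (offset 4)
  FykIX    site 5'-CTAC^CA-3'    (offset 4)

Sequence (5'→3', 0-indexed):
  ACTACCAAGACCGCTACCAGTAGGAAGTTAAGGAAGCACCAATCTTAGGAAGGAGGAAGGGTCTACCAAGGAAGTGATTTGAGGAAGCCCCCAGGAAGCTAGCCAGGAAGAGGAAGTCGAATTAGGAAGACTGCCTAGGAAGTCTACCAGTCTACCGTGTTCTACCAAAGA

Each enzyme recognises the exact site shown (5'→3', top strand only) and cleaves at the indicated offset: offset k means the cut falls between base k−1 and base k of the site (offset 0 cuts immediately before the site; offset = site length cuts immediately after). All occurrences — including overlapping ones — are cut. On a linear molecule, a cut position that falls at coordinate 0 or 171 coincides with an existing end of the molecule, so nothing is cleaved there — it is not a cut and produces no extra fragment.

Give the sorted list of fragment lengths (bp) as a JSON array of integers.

[5,6,6,6,7,7,8,9,9,11,12,12,13,13,13,16,18]

Per-enzyme occurrences:
  DwuX (AGGAAG, off=4): starts [21, 30, 46, 53, 68, 81, 92, 104, 110, 123, 136] → cuts [25, 34, 50, 57, 72, 85, 96, 108, 114, 127, 140]
  FykIX (CTACCA, off=4): starts [1, 13, 62, 143, 161] → cuts [5, 17, 66, 147, 165]

Pooled cuts: [5, 17, 25, 34, 50, 57, 66, 72, 85, 96, 108, 114, 127, 140, 147, 165]

Fragments:
  [0,5): 5 bp
  [5,17): 12 bp
  [17,25): 8 bp
  [25,34): 9 bp
  [34,50): 16 bp
  [50,57): 7 bp
  [57,66): 9 bp
  [66,72): 6 bp
  [72,85): 13 bp
  [85,96): 11 bp
  [96,108): 12 bp
  [108,114): 6 bp
  [114,127): 13 bp
  [127,140): 13 bp
  [140,147): 7 bp
  [147,165): 18 bp
  [165,171): 6 bp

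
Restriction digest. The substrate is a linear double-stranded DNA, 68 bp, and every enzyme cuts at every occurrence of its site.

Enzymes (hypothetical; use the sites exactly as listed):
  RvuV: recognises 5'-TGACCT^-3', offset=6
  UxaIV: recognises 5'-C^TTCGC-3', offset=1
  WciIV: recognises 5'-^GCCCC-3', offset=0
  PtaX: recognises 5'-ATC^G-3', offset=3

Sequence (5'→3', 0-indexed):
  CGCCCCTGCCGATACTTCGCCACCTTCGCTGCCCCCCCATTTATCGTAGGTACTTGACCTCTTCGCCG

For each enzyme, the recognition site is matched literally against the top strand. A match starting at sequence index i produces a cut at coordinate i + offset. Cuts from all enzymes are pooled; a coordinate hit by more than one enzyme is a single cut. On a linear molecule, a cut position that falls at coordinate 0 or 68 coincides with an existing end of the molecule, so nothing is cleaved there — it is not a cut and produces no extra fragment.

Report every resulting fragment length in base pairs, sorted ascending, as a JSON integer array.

Per-enzyme occurrences:
  RvuV TGACCT/6: at [54] ⇒ [60]
  UxaIV CTTCGC/1: at [14, 23, 60] ⇒ [15, 24, 61]
  WciIV GCCCC/0: at [1, 30] ⇒ [1, 30]
  PtaX ATCG/3: at [42] ⇒ [45]

Pooled cuts: [1, 15, 24, 30, 45, 60, 61]

Fragments:
  [0,1): 1 bp
  [1,15): 14 bp
  [15,24): 9 bp
  [24,30): 6 bp
  [30,45): 15 bp
  [45,60): 15 bp
  [60,61): 1 bp
  [61,68): 7 bp

[1,1,6,7,9,14,15,15]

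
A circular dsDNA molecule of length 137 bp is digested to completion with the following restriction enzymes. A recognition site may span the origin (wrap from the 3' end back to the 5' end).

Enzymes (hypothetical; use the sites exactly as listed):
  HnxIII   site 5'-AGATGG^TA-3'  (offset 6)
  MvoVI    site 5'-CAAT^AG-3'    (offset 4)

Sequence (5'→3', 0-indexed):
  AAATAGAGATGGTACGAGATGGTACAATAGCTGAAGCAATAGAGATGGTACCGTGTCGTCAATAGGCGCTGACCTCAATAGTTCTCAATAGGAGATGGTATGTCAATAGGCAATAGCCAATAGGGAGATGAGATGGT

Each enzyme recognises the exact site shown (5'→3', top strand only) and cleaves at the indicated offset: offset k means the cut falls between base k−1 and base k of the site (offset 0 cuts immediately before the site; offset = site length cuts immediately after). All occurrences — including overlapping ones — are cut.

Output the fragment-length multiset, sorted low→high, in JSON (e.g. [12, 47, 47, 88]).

Scan for sites:
  HnxIII (AGATGGTA, off=6): starts [6, 16, 42, 92, 130] → cuts [12, 22, 48, 98, 136]
  MvoVI (CAATAG, off=4): starts [24, 36, 59, 75, 85, 103, 110, 117] → cuts [28, 40, 63, 79, 89, 107, 114, 121]

All cut coordinates (distinct, sorted): [12, 22, 28, 40, 48, 63, 79, 89, 98, 107, 114, 121, 136]

Fragment lengths:
  12→22: 10 bp
  22→28: 6 bp
  28→40: 12 bp
  40→48: 8 bp
  48→63: 15 bp
  63→79: 16 bp
  79→89: 10 bp
  89→98: 9 bp
  98→107: 9 bp
  107→114: 7 bp
  114→121: 7 bp
  121→136: 15 bp
  136→12 (wrap): 137-136+12 = 13 bp

[6,7,7,8,9,9,10,10,12,13,15,15,16]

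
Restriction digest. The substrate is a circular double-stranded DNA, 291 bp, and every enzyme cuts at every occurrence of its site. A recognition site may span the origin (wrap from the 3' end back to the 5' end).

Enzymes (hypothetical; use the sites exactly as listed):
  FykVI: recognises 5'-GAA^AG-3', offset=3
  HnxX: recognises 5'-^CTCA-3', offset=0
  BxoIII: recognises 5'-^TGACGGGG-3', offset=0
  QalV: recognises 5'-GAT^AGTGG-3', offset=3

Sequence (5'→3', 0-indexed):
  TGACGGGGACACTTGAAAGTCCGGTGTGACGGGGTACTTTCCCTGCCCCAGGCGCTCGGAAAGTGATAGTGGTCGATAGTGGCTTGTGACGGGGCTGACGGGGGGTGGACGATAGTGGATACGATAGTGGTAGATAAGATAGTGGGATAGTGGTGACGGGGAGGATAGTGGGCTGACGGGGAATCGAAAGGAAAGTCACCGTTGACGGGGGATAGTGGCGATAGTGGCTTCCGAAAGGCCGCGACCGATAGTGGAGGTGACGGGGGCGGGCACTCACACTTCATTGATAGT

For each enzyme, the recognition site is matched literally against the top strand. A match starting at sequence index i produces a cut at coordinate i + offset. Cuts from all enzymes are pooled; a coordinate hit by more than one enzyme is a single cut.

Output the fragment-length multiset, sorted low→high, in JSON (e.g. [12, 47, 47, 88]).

Per-enzyme occurrences:
  FykVI GAAAG/3: at [14, 58, 185, 190, 232] ⇒ [17, 61, 188, 193, 235]
  HnxX CTCA/0: at [272] ⇒ [272]
  BxoIII TGACGGGG/0: at [0, 26, 86, 95, 153, 173, 202, 257] ⇒ [0, 26, 86, 95, 153, 173, 202, 257]
  QalV GATAGTGG/3: at [64, 74, 110, 122, 137, 145, 163, 210, 219, 246] ⇒ [67, 77, 113, 125, 140, 148, 166, 213, 222, 249]

All cut coordinates (distinct, sorted): [0, 17, 26, 61, 67, 77, 86, 95, 113, 125, 140, 148, 153, 166, 173, 188, 193, 202, 213, 222, 235, 249, 257, 272]

Fragment lengths:
  0→17: 17 bp
  17→26: 9 bp
  26→61: 35 bp
  61→67: 6 bp
  67→77: 10 bp
  77→86: 9 bp
  86→95: 9 bp
  95→113: 18 bp
  113→125: 12 bp
  125→140: 15 bp
  140→148: 8 bp
  148→153: 5 bp
  153→166: 13 bp
  166→173: 7 bp
  173→188: 15 bp
  188→193: 5 bp
  193→202: 9 bp
  202→213: 11 bp
  213→222: 9 bp
  222→235: 13 bp
  235→249: 14 bp
  249→257: 8 bp
  257→272: 15 bp
  272→0 (wrap): 291-272+0 = 19 bp

[5,5,6,7,8,8,9,9,9,9,9,10,11,12,13,13,14,15,15,15,17,18,19,35]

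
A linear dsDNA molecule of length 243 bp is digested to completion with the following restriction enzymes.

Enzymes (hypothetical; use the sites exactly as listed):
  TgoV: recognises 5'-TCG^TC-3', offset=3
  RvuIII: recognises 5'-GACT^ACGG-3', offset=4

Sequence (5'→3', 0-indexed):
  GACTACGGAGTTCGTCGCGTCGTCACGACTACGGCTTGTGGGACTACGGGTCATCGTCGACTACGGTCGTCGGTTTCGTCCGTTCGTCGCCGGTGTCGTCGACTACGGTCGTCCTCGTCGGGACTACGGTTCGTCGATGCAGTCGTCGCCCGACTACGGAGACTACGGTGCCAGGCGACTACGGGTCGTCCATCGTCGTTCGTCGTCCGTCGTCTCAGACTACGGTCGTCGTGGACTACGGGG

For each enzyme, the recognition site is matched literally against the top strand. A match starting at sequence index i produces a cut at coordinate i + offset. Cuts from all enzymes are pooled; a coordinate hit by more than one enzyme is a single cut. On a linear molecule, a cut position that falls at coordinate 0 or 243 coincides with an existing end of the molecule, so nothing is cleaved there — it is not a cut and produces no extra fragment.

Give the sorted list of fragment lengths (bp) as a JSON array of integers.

[3,4,6,6,6,6,7,7,7,7,7,7,8,8,8,8,8,8,9,9,9,9,10,10,11,12,12,15,16]

Site scan:
  TgoV TCGTC/3: at [11, 19, 53, 66, 75, 83, 95, 108, 114, 130, 142, 185, 192, 199, 202, 209, 225] ⇒ [14, 22, 56, 69, 78, 86, 98, 111, 117, 133, 145, 188, 195, 202, 205, 212, 228]
  RvuIII GACTACGG/4: at [0, 26, 41, 58, 100, 121, 151, 160, 176, 217, 233] ⇒ [4, 30, 45, 62, 104, 125, 155, 164, 180, 221, 237]

All cut coordinates (distinct, sorted): [4, 14, 22, 30, 45, 56, 62, 69, 78, 86, 98, 104, 111, 117, 125, 133, 145, 155, 164, 180, 188, 195, 202, 205, 212, 221, 228, 237]

Fragment lengths:
  [0,4): 4 bp
  [4,14): 10 bp
  [14,22): 8 bp
  [22,30): 8 bp
  [30,45): 15 bp
  [45,56): 11 bp
  [56,62): 6 bp
  [62,69): 7 bp
  [69,78): 9 bp
  [78,86): 8 bp
  [86,98): 12 bp
  [98,104): 6 bp
  [104,111): 7 bp
  [111,117): 6 bp
  [117,125): 8 bp
  [125,133): 8 bp
  [133,145): 12 bp
  [145,155): 10 bp
  [155,164): 9 bp
  [164,180): 16 bp
  [180,188): 8 bp
  [188,195): 7 bp
  [195,202): 7 bp
  [202,205): 3 bp
  [205,212): 7 bp
  [212,221): 9 bp
  [221,228): 7 bp
  [228,237): 9 bp
  [237,243): 6 bp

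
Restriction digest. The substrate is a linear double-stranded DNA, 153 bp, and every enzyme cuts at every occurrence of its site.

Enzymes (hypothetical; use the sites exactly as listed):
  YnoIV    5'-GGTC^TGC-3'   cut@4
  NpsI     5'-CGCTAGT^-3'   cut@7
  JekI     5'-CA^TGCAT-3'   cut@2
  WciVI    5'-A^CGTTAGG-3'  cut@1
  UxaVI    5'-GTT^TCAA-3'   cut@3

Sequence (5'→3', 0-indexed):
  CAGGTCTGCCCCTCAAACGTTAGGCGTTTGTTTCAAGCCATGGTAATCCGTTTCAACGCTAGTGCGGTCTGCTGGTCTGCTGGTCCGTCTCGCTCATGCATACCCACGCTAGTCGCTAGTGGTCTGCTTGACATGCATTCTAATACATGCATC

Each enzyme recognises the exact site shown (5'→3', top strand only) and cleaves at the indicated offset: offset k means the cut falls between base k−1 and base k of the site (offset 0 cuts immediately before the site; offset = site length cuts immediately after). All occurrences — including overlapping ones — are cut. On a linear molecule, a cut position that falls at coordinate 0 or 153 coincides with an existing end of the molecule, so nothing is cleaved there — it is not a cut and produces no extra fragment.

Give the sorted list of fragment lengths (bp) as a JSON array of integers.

[4,6,6,6,7,8,9,11,11,14,15,17,19,20]

Site scan:
  YnoIV (GGTCTGC, off=4): starts [2, 65, 73, 120] → cuts [6, 69, 77, 124]
  NpsI (CGCTAGT, off=7): starts [56, 106, 113] → cuts [63, 113, 120]
  JekI (CATGCAT, off=2): starts [94, 131, 145] → cuts [96, 133, 147]
  WciVI (ACGTTAGG, off=1): starts [16] → cuts [17]
  UxaVI (GTTTCAA, off=3): starts [29, 49] → cuts [32, 52]

All cut coordinates (distinct, sorted): [6, 17, 32, 52, 63, 69, 77, 96, 113, 120, 124, 133, 147]

Fragment lengths:
  [0,6): 6 bp
  [6,17): 11 bp
  [17,32): 15 bp
  [32,52): 20 bp
  [52,63): 11 bp
  [63,69): 6 bp
  [69,77): 8 bp
  [77,96): 19 bp
  [96,113): 17 bp
  [113,120): 7 bp
  [120,124): 4 bp
  [124,133): 9 bp
  [133,147): 14 bp
  [147,153): 6 bp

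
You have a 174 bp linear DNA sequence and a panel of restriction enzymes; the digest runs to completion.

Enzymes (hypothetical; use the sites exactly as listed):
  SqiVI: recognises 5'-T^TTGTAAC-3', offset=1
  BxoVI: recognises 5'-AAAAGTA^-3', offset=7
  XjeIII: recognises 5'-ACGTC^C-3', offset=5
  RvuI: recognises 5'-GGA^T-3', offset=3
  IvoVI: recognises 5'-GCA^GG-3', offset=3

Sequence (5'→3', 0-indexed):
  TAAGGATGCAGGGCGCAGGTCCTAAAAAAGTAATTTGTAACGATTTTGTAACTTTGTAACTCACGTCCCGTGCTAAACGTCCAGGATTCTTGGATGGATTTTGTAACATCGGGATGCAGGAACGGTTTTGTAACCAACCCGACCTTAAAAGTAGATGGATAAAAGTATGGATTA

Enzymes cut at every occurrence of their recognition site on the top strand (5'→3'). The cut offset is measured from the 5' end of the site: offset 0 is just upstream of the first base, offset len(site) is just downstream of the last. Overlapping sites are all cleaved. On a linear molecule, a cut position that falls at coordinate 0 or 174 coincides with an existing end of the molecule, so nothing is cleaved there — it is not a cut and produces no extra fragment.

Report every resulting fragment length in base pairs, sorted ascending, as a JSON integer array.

Per-enzyme occurrences:
  SqiVI TTTGTAAC/1: at [33, 44, 52, 99, 126] ⇒ [34, 45, 53, 100, 127]
  BxoVI AAAAGTA/7: at [25, 146, 160] ⇒ [32, 153, 167]
  XjeIII ACGTCC/5: at [62, 76] ⇒ [67, 81]
  RvuI GGAT/3: at [3, 83, 91, 95, 111, 156, 168] ⇒ [6, 86, 94, 98, 114, 159, 171]
  IvoVI GCAGG/3: at [7, 14, 115] ⇒ [10, 17, 118]

All cut coordinates (distinct, sorted): [6, 10, 17, 32, 34, 45, 53, 67, 81, 86, 94, 98, 100, 114, 118, 127, 153, 159, 167, 171]

Fragment lengths:
  [0,6): 6 bp
  [6,10): 4 bp
  [10,17): 7 bp
  [17,32): 15 bp
  [32,34): 2 bp
  [34,45): 11 bp
  [45,53): 8 bp
  [53,67): 14 bp
  [67,81): 14 bp
  [81,86): 5 bp
  [86,94): 8 bp
  [94,98): 4 bp
  [98,100): 2 bp
  [100,114): 14 bp
  [114,118): 4 bp
  [118,127): 9 bp
  [127,153): 26 bp
  [153,159): 6 bp
  [159,167): 8 bp
  [167,171): 4 bp
  [171,174): 3 bp

[2,2,3,4,4,4,4,5,6,6,7,8,8,8,9,11,14,14,14,15,26]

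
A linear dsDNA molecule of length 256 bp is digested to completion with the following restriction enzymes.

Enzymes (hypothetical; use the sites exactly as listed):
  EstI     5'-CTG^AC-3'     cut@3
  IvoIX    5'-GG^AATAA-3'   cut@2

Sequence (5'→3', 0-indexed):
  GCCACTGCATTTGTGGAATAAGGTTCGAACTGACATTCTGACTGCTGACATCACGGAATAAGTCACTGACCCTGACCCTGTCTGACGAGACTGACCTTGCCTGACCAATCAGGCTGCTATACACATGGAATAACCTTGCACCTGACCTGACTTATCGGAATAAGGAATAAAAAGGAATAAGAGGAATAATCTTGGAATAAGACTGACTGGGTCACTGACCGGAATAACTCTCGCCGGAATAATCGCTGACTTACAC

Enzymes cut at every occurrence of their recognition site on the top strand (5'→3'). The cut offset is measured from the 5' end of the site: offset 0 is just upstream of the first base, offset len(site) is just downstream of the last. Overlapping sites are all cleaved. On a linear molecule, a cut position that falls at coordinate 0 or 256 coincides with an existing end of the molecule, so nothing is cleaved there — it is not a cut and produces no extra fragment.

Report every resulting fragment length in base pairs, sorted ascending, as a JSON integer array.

[5,5,6,7,7,8,8,9,9,9,9,10,10,10,10,11,11,12,12,15,16,16,16,25]

Per-enzyme occurrences:
  EstI CTGAC/3: at [29, 37, 44, 65, 71, 81, 90, 100, 141, 146, 202, 214, 245] ⇒ [32, 40, 47, 68, 74, 84, 93, 103, 144, 149, 205, 217, 248]
  IvoIX GGAATAA/2: at [14, 54, 126, 156, 163, 173, 182, 193, 220, 235] ⇒ [16, 56, 128, 158, 165, 175, 184, 195, 222, 237]

All cut coordinates (distinct, sorted): [16, 32, 40, 47, 56, 68, 74, 84, 93, 103, 128, 144, 149, 158, 165, 175, 184, 195, 205, 217, 222, 237, 248]

Fragment lengths:
  [0,16): 16 bp
  [16,32): 16 bp
  [32,40): 8 bp
  [40,47): 7 bp
  [47,56): 9 bp
  [56,68): 12 bp
  [68,74): 6 bp
  [74,84): 10 bp
  [84,93): 9 bp
  [93,103): 10 bp
  [103,128): 25 bp
  [128,144): 16 bp
  [144,149): 5 bp
  [149,158): 9 bp
  [158,165): 7 bp
  [165,175): 10 bp
  [175,184): 9 bp
  [184,195): 11 bp
  [195,205): 10 bp
  [205,217): 12 bp
  [217,222): 5 bp
  [222,237): 15 bp
  [237,248): 11 bp
  [248,256): 8 bp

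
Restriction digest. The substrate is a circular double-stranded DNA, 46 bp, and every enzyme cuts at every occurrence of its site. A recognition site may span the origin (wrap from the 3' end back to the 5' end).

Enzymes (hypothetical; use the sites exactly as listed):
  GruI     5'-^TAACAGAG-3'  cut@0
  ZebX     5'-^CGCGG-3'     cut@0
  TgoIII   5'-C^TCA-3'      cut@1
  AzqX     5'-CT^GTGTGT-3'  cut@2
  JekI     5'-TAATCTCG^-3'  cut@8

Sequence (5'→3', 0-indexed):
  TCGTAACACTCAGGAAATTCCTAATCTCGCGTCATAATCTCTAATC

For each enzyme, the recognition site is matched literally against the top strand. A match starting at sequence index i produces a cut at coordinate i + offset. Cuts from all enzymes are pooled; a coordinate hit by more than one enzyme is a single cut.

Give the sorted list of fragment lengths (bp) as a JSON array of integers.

[6,20,20]

Scan for sites:
  GruI (TAACAGAG, off=0): no sites
  ZebX (CGCGG, off=0): no sites
  TgoIII CTCA/1: at [8] ⇒ [9]
  AzqX (CTGTGTGT, off=2): no sites
  JekI TAATCTCG/8: at [21, 41] ⇒ [3, 29]

Pooled cuts: [3, 9, 29]

Fragments:
  3→9: 6 bp
  9→29: 20 bp
  29→3 (wrap): 46-29+3 = 20 bp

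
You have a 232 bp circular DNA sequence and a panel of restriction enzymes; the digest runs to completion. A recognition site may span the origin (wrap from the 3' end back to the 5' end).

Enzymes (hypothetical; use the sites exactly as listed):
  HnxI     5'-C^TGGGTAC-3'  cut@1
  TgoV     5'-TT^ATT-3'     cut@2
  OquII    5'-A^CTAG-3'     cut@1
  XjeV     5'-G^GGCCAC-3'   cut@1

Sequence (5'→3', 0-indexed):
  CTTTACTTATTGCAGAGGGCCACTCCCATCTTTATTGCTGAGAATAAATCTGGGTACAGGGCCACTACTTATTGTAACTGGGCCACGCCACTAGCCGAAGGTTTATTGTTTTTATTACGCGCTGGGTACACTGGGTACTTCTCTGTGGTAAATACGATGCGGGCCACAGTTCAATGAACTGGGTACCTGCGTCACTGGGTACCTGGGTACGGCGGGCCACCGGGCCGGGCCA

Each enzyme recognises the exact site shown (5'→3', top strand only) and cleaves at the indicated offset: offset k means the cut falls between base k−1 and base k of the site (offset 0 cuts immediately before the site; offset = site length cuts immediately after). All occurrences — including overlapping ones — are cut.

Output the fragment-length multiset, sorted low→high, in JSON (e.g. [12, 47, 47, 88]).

[8,9,9,9,9,9,10,10,11,11,13,13,14,16,16,17,18,30]

Site scan:
  HnxI CTGGGTAC/1: at [49, 121, 130, 178, 194, 202] ⇒ [50, 122, 131, 179, 195, 203]
  TgoV TTATT/2: at [6, 31, 68, 102, 111] ⇒ [8, 33, 70, 104, 113]
  OquII ACTAG/1: at [89] ⇒ [90]
  XjeV GGGCCAC/1: at [16, 58, 79, 160, 213, 226] ⇒ [17, 59, 80, 161, 214, 227]

Pooled cuts: [8, 17, 33, 50, 59, 70, 80, 90, 104, 113, 122, 131, 161, 179, 195, 203, 214, 227]

Fragments:
  8→17: 9 bp
  17→33: 16 bp
  33→50: 17 bp
  50→59: 9 bp
  59→70: 11 bp
  70→80: 10 bp
  80→90: 10 bp
  90→104: 14 bp
  104→113: 9 bp
  113→122: 9 bp
  122→131: 9 bp
  131→161: 30 bp
  161→179: 18 bp
  179→195: 16 bp
  195→203: 8 bp
  203→214: 11 bp
  214→227: 13 bp
  227→8 (wrap): 232-227+8 = 13 bp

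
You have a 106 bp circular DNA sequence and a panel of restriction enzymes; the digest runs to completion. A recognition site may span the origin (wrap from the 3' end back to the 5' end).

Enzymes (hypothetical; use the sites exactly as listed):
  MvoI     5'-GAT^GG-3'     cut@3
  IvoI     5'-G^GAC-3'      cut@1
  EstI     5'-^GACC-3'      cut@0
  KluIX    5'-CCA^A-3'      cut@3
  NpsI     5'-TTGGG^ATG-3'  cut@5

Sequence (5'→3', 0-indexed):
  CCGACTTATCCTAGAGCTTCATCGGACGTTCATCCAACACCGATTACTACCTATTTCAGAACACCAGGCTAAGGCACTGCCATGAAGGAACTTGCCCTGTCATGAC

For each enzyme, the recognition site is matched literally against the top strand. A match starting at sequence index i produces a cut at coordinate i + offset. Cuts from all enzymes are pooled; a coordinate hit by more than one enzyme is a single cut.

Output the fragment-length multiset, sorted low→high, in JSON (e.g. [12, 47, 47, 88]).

[12,27,67]

Site scan:
  MvoI (GATGG, off=3): no sites
  IvoI (GGAC, off=1): starts [23] → cuts [24]
  EstI (GACC, off=0): starts [103] → cuts [103]
  KluIX (CCAA, off=3): starts [33] → cuts [36]
  NpsI (TTGGGATG, off=5): no sites

Pooled cuts: [24, 36, 103]

Fragments:
  24→36: 12 bp
  36→103: 67 bp
  103→24 (wrap): 106-103+24 = 27 bp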